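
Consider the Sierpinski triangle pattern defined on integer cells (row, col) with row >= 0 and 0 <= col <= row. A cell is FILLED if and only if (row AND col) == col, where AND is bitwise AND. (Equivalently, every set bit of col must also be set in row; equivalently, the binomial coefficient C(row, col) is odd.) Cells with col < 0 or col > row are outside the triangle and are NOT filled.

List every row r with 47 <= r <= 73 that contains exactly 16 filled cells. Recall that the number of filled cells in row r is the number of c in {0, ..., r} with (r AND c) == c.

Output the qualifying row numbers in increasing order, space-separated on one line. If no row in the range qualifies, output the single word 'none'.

Answer: 51 53 54 57 58 60 71

Derivation:
Row r has 2^popcount(r) filled cells, so we need popcount(r) = log2(16) = 4.
Scan r = 47..73 and keep those with exactly 4 one-bits:
r=47=101111 popcount=5 -> skip
r=48=110000 popcount=2 -> skip
r=49=110001 popcount=3 -> skip
r=50=110010 popcount=3 -> skip
r=51=110011 popcount=4 -> KEEP
r=52=110100 popcount=3 -> skip
r=53=110101 popcount=4 -> KEEP
r=54=110110 popcount=4 -> KEEP
r=55=110111 popcount=5 -> skip
r=56=111000 popcount=3 -> skip
r=57=111001 popcount=4 -> KEEP
r=58=111010 popcount=4 -> KEEP
r=59=111011 popcount=5 -> skip
r=60=111100 popcount=4 -> KEEP
r=61=111101 popcount=5 -> skip
r=62=111110 popcount=5 -> skip
r=63=111111 popcount=6 -> skip
r=64=1000000 popcount=1 -> skip
r=65=1000001 popcount=2 -> skip
r=66=1000010 popcount=2 -> skip
r=67=1000011 popcount=3 -> skip
r=68=1000100 popcount=2 -> skip
r=69=1000101 popcount=3 -> skip
r=70=1000110 popcount=3 -> skip
r=71=1000111 popcount=4 -> KEEP
r=72=1001000 popcount=2 -> skip
r=73=1001001 popcount=3 -> skip
Kept rows: 51 53 54 57 58 60 71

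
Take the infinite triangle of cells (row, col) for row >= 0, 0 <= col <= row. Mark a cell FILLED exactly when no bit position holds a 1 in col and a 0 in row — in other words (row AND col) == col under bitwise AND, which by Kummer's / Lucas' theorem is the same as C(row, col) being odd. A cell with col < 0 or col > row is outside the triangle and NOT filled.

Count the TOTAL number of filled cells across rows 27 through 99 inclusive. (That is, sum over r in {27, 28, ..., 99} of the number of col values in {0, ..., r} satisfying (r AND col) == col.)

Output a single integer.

r27=11011 pc4: +16 =16
r28=11100 pc3: +8 =24
r29=11101 pc4: +16 =40
r30=11110 pc4: +16 =56
r31=11111 pc5: +32 =88
r32=100000 pc1: +2 =90
r33=100001 pc2: +4 =94
r34=100010 pc2: +4 =98
r35=100011 pc3: +8 =106
r36=100100 pc2: +4 =110
r37=100101 pc3: +8 =118
r38=100110 pc3: +8 =126
r39=100111 pc4: +16 =142
r40=101000 pc2: +4 =146
r41=101001 pc3: +8 =154
r42=101010 pc3: +8 =162
r43=101011 pc4: +16 =178
r44=101100 pc3: +8 =186
r45=101101 pc4: +16 =202
r46=101110 pc4: +16 =218
r47=101111 pc5: +32 =250
r48=110000 pc2: +4 =254
r49=110001 pc3: +8 =262
r50=110010 pc3: +8 =270
r51=110011 pc4: +16 =286
r52=110100 pc3: +8 =294
r53=110101 pc4: +16 =310
r54=110110 pc4: +16 =326
r55=110111 pc5: +32 =358
r56=111000 pc3: +8 =366
r57=111001 pc4: +16 =382
r58=111010 pc4: +16 =398
r59=111011 pc5: +32 =430
r60=111100 pc4: +16 =446
r61=111101 pc5: +32 =478
r62=111110 pc5: +32 =510
r63=111111 pc6: +64 =574
r64=1000000 pc1: +2 =576
r65=1000001 pc2: +4 =580
r66=1000010 pc2: +4 =584
r67=1000011 pc3: +8 =592
r68=1000100 pc2: +4 =596
r69=1000101 pc3: +8 =604
r70=1000110 pc3: +8 =612
r71=1000111 pc4: +16 =628
r72=1001000 pc2: +4 =632
r73=1001001 pc3: +8 =640
r74=1001010 pc3: +8 =648
r75=1001011 pc4: +16 =664
r76=1001100 pc3: +8 =672
r77=1001101 pc4: +16 =688
r78=1001110 pc4: +16 =704
r79=1001111 pc5: +32 =736
r80=1010000 pc2: +4 =740
r81=1010001 pc3: +8 =748
r82=1010010 pc3: +8 =756
r83=1010011 pc4: +16 =772
r84=1010100 pc3: +8 =780
r85=1010101 pc4: +16 =796
r86=1010110 pc4: +16 =812
r87=1010111 pc5: +32 =844
r88=1011000 pc3: +8 =852
r89=1011001 pc4: +16 =868
r90=1011010 pc4: +16 =884
r91=1011011 pc5: +32 =916
r92=1011100 pc4: +16 =932
r93=1011101 pc5: +32 =964
r94=1011110 pc5: +32 =996
r95=1011111 pc6: +64 =1060
r96=1100000 pc2: +4 =1064
r97=1100001 pc3: +8 =1072
r98=1100010 pc3: +8 =1080
r99=1100011 pc4: +16 =1096

Answer: 1096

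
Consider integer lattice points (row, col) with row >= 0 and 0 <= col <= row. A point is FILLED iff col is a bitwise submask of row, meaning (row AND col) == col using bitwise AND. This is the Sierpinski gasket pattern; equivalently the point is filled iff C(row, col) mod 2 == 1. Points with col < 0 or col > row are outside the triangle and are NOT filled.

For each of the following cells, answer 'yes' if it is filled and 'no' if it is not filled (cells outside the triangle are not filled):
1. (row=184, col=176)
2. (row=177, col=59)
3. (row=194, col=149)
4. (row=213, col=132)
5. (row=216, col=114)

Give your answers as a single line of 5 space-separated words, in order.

(184,176): row=0b10111000, col=0b10110000, row AND col = 0b10110000 = 176; 176 == 176 -> filled
(177,59): row=0b10110001, col=0b111011, row AND col = 0b110001 = 49; 49 != 59 -> empty
(194,149): row=0b11000010, col=0b10010101, row AND col = 0b10000000 = 128; 128 != 149 -> empty
(213,132): row=0b11010101, col=0b10000100, row AND col = 0b10000100 = 132; 132 == 132 -> filled
(216,114): row=0b11011000, col=0b1110010, row AND col = 0b1010000 = 80; 80 != 114 -> empty

Answer: yes no no yes no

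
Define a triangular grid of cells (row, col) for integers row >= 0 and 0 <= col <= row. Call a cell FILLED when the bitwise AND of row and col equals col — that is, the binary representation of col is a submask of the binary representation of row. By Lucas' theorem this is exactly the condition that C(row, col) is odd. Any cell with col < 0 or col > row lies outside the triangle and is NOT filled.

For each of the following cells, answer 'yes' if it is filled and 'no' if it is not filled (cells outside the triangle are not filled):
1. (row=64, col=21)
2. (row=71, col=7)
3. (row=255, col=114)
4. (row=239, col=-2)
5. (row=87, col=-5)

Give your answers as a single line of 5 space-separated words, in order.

(64,21): row=0b1000000, col=0b10101, row AND col = 0b0 = 0; 0 != 21 -> empty
(71,7): row=0b1000111, col=0b111, row AND col = 0b111 = 7; 7 == 7 -> filled
(255,114): row=0b11111111, col=0b1110010, row AND col = 0b1110010 = 114; 114 == 114 -> filled
(239,-2): col outside [0, 239] -> not filled
(87,-5): col outside [0, 87] -> not filled

Answer: no yes yes no no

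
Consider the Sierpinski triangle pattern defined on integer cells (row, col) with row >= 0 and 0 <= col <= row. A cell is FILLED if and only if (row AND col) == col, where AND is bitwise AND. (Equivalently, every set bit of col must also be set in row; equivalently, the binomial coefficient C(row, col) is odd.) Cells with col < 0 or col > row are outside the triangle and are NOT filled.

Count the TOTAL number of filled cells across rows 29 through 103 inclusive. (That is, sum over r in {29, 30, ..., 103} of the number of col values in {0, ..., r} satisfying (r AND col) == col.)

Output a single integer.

r29=11101 pc4: +16 =16
r30=11110 pc4: +16 =32
r31=11111 pc5: +32 =64
r32=100000 pc1: +2 =66
r33=100001 pc2: +4 =70
r34=100010 pc2: +4 =74
r35=100011 pc3: +8 =82
r36=100100 pc2: +4 =86
r37=100101 pc3: +8 =94
r38=100110 pc3: +8 =102
r39=100111 pc4: +16 =118
r40=101000 pc2: +4 =122
r41=101001 pc3: +8 =130
r42=101010 pc3: +8 =138
r43=101011 pc4: +16 =154
r44=101100 pc3: +8 =162
r45=101101 pc4: +16 =178
r46=101110 pc4: +16 =194
r47=101111 pc5: +32 =226
r48=110000 pc2: +4 =230
r49=110001 pc3: +8 =238
r50=110010 pc3: +8 =246
r51=110011 pc4: +16 =262
r52=110100 pc3: +8 =270
r53=110101 pc4: +16 =286
r54=110110 pc4: +16 =302
r55=110111 pc5: +32 =334
r56=111000 pc3: +8 =342
r57=111001 pc4: +16 =358
r58=111010 pc4: +16 =374
r59=111011 pc5: +32 =406
r60=111100 pc4: +16 =422
r61=111101 pc5: +32 =454
r62=111110 pc5: +32 =486
r63=111111 pc6: +64 =550
r64=1000000 pc1: +2 =552
r65=1000001 pc2: +4 =556
r66=1000010 pc2: +4 =560
r67=1000011 pc3: +8 =568
r68=1000100 pc2: +4 =572
r69=1000101 pc3: +8 =580
r70=1000110 pc3: +8 =588
r71=1000111 pc4: +16 =604
r72=1001000 pc2: +4 =608
r73=1001001 pc3: +8 =616
r74=1001010 pc3: +8 =624
r75=1001011 pc4: +16 =640
r76=1001100 pc3: +8 =648
r77=1001101 pc4: +16 =664
r78=1001110 pc4: +16 =680
r79=1001111 pc5: +32 =712
r80=1010000 pc2: +4 =716
r81=1010001 pc3: +8 =724
r82=1010010 pc3: +8 =732
r83=1010011 pc4: +16 =748
r84=1010100 pc3: +8 =756
r85=1010101 pc4: +16 =772
r86=1010110 pc4: +16 =788
r87=1010111 pc5: +32 =820
r88=1011000 pc3: +8 =828
r89=1011001 pc4: +16 =844
r90=1011010 pc4: +16 =860
r91=1011011 pc5: +32 =892
r92=1011100 pc4: +16 =908
r93=1011101 pc5: +32 =940
r94=1011110 pc5: +32 =972
r95=1011111 pc6: +64 =1036
r96=1100000 pc2: +4 =1040
r97=1100001 pc3: +8 =1048
r98=1100010 pc3: +8 =1056
r99=1100011 pc4: +16 =1072
r100=1100100 pc3: +8 =1080
r101=1100101 pc4: +16 =1096
r102=1100110 pc4: +16 =1112
r103=1100111 pc5: +32 =1144

Answer: 1144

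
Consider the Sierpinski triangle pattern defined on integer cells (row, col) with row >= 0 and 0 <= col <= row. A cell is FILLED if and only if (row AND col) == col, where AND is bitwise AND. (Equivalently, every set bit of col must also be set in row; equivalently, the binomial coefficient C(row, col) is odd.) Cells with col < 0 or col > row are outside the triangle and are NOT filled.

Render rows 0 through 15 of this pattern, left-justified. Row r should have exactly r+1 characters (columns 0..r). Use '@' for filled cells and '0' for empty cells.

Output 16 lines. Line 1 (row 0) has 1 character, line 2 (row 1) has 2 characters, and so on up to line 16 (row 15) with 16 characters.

Answer: @
@@
@0@
@@@@
@000@
@@00@@
@0@0@0@
@@@@@@@@
@0000000@
@@000000@@
@0@00000@0@
@@@@0000@@@@
@000@000@000@
@@00@@00@@00@@
@0@0@0@0@0@0@0@
@@@@@@@@@@@@@@@@

Derivation:
r0=0: @
r1=1: @@
r2=10: @0@
r3=11: @@@@
r4=100: @000@
r5=101: @@00@@
r6=110: @0@0@0@
r7=111: @@@@@@@@
r8=1000: @0000000@
r9=1001: @@000000@@
r10=1010: @0@00000@0@
r11=1011: @@@@0000@@@@
r12=1100: @000@000@000@
r13=1101: @@00@@00@@00@@
r14=1110: @0@0@0@0@0@0@0@
r15=1111: @@@@@@@@@@@@@@@@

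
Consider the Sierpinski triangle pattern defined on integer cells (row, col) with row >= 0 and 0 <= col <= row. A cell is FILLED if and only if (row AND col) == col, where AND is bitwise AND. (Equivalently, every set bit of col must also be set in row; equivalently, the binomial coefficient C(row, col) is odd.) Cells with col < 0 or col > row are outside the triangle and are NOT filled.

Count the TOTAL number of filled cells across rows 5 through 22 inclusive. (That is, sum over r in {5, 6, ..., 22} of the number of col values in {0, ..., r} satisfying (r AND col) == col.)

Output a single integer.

r5=101 pc2: +4 =4
r6=110 pc2: +4 =8
r7=111 pc3: +8 =16
r8=1000 pc1: +2 =18
r9=1001 pc2: +4 =22
r10=1010 pc2: +4 =26
r11=1011 pc3: +8 =34
r12=1100 pc2: +4 =38
r13=1101 pc3: +8 =46
r14=1110 pc3: +8 =54
r15=1111 pc4: +16 =70
r16=10000 pc1: +2 =72
r17=10001 pc2: +4 =76
r18=10010 pc2: +4 =80
r19=10011 pc3: +8 =88
r20=10100 pc2: +4 =92
r21=10101 pc3: +8 =100
r22=10110 pc3: +8 =108

Answer: 108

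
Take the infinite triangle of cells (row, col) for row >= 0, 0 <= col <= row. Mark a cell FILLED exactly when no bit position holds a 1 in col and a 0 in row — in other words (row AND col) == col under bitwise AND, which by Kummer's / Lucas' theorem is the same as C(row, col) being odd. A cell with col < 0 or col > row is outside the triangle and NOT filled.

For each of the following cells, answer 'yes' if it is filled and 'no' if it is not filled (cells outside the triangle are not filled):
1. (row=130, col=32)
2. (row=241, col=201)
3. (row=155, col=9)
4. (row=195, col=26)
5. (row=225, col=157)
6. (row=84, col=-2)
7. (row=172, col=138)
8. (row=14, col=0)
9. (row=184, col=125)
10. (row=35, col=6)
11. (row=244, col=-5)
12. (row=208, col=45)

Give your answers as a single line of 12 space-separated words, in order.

Answer: no no yes no no no no yes no no no no

Derivation:
(130,32): row=0b10000010, col=0b100000, row AND col = 0b0 = 0; 0 != 32 -> empty
(241,201): row=0b11110001, col=0b11001001, row AND col = 0b11000001 = 193; 193 != 201 -> empty
(155,9): row=0b10011011, col=0b1001, row AND col = 0b1001 = 9; 9 == 9 -> filled
(195,26): row=0b11000011, col=0b11010, row AND col = 0b10 = 2; 2 != 26 -> empty
(225,157): row=0b11100001, col=0b10011101, row AND col = 0b10000001 = 129; 129 != 157 -> empty
(84,-2): col outside [0, 84] -> not filled
(172,138): row=0b10101100, col=0b10001010, row AND col = 0b10001000 = 136; 136 != 138 -> empty
(14,0): row=0b1110, col=0b0, row AND col = 0b0 = 0; 0 == 0 -> filled
(184,125): row=0b10111000, col=0b1111101, row AND col = 0b111000 = 56; 56 != 125 -> empty
(35,6): row=0b100011, col=0b110, row AND col = 0b10 = 2; 2 != 6 -> empty
(244,-5): col outside [0, 244] -> not filled
(208,45): row=0b11010000, col=0b101101, row AND col = 0b0 = 0; 0 != 45 -> empty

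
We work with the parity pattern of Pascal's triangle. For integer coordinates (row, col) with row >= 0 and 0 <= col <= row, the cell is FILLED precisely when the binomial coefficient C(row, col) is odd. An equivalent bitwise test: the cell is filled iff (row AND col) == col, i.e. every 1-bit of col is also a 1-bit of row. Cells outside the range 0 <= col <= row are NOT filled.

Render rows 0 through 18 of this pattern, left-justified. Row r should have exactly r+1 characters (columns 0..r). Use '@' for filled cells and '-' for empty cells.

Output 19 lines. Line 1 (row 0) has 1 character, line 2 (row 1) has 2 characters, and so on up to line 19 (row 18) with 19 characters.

r0=0: @
r1=1: @@
r2=10: @-@
r3=11: @@@@
r4=100: @---@
r5=101: @@--@@
r6=110: @-@-@-@
r7=111: @@@@@@@@
r8=1000: @-------@
r9=1001: @@------@@
r10=1010: @-@-----@-@
r11=1011: @@@@----@@@@
r12=1100: @---@---@---@
r13=1101: @@--@@--@@--@@
r14=1110: @-@-@-@-@-@-@-@
r15=1111: @@@@@@@@@@@@@@@@
r16=10000: @---------------@
r17=10001: @@--------------@@
r18=10010: @-@-------------@-@

Answer: @
@@
@-@
@@@@
@---@
@@--@@
@-@-@-@
@@@@@@@@
@-------@
@@------@@
@-@-----@-@
@@@@----@@@@
@---@---@---@
@@--@@--@@--@@
@-@-@-@-@-@-@-@
@@@@@@@@@@@@@@@@
@---------------@
@@--------------@@
@-@-------------@-@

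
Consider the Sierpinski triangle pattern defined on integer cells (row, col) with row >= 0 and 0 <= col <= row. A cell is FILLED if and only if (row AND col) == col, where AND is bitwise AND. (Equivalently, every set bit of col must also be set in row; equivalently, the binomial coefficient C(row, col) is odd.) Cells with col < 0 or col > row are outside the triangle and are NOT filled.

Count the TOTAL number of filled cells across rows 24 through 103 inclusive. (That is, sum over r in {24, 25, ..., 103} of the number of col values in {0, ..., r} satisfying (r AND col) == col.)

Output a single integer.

Answer: 1188

Derivation:
r24=11000 pc2: +4 =4
r25=11001 pc3: +8 =12
r26=11010 pc3: +8 =20
r27=11011 pc4: +16 =36
r28=11100 pc3: +8 =44
r29=11101 pc4: +16 =60
r30=11110 pc4: +16 =76
r31=11111 pc5: +32 =108
r32=100000 pc1: +2 =110
r33=100001 pc2: +4 =114
r34=100010 pc2: +4 =118
r35=100011 pc3: +8 =126
r36=100100 pc2: +4 =130
r37=100101 pc3: +8 =138
r38=100110 pc3: +8 =146
r39=100111 pc4: +16 =162
r40=101000 pc2: +4 =166
r41=101001 pc3: +8 =174
r42=101010 pc3: +8 =182
r43=101011 pc4: +16 =198
r44=101100 pc3: +8 =206
r45=101101 pc4: +16 =222
r46=101110 pc4: +16 =238
r47=101111 pc5: +32 =270
r48=110000 pc2: +4 =274
r49=110001 pc3: +8 =282
r50=110010 pc3: +8 =290
r51=110011 pc4: +16 =306
r52=110100 pc3: +8 =314
r53=110101 pc4: +16 =330
r54=110110 pc4: +16 =346
r55=110111 pc5: +32 =378
r56=111000 pc3: +8 =386
r57=111001 pc4: +16 =402
r58=111010 pc4: +16 =418
r59=111011 pc5: +32 =450
r60=111100 pc4: +16 =466
r61=111101 pc5: +32 =498
r62=111110 pc5: +32 =530
r63=111111 pc6: +64 =594
r64=1000000 pc1: +2 =596
r65=1000001 pc2: +4 =600
r66=1000010 pc2: +4 =604
r67=1000011 pc3: +8 =612
r68=1000100 pc2: +4 =616
r69=1000101 pc3: +8 =624
r70=1000110 pc3: +8 =632
r71=1000111 pc4: +16 =648
r72=1001000 pc2: +4 =652
r73=1001001 pc3: +8 =660
r74=1001010 pc3: +8 =668
r75=1001011 pc4: +16 =684
r76=1001100 pc3: +8 =692
r77=1001101 pc4: +16 =708
r78=1001110 pc4: +16 =724
r79=1001111 pc5: +32 =756
r80=1010000 pc2: +4 =760
r81=1010001 pc3: +8 =768
r82=1010010 pc3: +8 =776
r83=1010011 pc4: +16 =792
r84=1010100 pc3: +8 =800
r85=1010101 pc4: +16 =816
r86=1010110 pc4: +16 =832
r87=1010111 pc5: +32 =864
r88=1011000 pc3: +8 =872
r89=1011001 pc4: +16 =888
r90=1011010 pc4: +16 =904
r91=1011011 pc5: +32 =936
r92=1011100 pc4: +16 =952
r93=1011101 pc5: +32 =984
r94=1011110 pc5: +32 =1016
r95=1011111 pc6: +64 =1080
r96=1100000 pc2: +4 =1084
r97=1100001 pc3: +8 =1092
r98=1100010 pc3: +8 =1100
r99=1100011 pc4: +16 =1116
r100=1100100 pc3: +8 =1124
r101=1100101 pc4: +16 =1140
r102=1100110 pc4: +16 =1156
r103=1100111 pc5: +32 =1188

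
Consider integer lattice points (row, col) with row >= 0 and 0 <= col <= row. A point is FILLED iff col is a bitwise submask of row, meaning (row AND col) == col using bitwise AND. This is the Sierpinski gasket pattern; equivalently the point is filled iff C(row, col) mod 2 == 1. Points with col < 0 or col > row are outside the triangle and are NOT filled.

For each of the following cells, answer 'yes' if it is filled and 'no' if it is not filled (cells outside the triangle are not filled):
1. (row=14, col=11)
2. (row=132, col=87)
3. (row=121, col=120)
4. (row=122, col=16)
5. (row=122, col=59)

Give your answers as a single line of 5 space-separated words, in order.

Answer: no no yes yes no

Derivation:
(14,11): row=0b1110, col=0b1011, row AND col = 0b1010 = 10; 10 != 11 -> empty
(132,87): row=0b10000100, col=0b1010111, row AND col = 0b100 = 4; 4 != 87 -> empty
(121,120): row=0b1111001, col=0b1111000, row AND col = 0b1111000 = 120; 120 == 120 -> filled
(122,16): row=0b1111010, col=0b10000, row AND col = 0b10000 = 16; 16 == 16 -> filled
(122,59): row=0b1111010, col=0b111011, row AND col = 0b111010 = 58; 58 != 59 -> empty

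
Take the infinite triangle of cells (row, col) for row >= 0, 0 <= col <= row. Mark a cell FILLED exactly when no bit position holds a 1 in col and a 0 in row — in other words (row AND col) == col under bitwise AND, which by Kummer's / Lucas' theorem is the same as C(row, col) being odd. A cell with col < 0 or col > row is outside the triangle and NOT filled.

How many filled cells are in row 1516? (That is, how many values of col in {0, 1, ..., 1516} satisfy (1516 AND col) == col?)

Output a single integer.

Answer: 128

Derivation:
1516 in binary = 10111101100
popcount(1516) = number of 1-bits in 10111101100 = 7
A col c satisfies (1516 AND c) == c iff every set bit of c is also set in 1516; each of the 7 set bits of 1516 can independently be on or off in c.
count = 2^7 = 128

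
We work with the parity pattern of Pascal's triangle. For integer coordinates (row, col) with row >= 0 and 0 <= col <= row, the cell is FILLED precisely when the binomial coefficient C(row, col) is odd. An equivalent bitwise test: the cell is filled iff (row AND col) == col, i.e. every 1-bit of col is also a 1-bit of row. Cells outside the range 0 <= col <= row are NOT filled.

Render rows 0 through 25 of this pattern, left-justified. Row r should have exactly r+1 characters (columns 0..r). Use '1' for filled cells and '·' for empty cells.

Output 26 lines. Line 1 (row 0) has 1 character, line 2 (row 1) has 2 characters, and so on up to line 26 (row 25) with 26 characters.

r0=0: 1
r1=1: 11
r2=10: 1·1
r3=11: 1111
r4=100: 1···1
r5=101: 11··11
r6=110: 1·1·1·1
r7=111: 11111111
r8=1000: 1·······1
r9=1001: 11······11
r10=1010: 1·1·····1·1
r11=1011: 1111····1111
r12=1100: 1···1···1···1
r13=1101: 11··11··11··11
r14=1110: 1·1·1·1·1·1·1·1
r15=1111: 1111111111111111
r16=10000: 1···············1
r17=10001: 11··············11
r18=10010: 1·1·············1·1
r19=10011: 1111············1111
r20=10100: 1···1···········1···1
r21=10101: 11··11··········11··11
r22=10110: 1·1·1·1·········1·1·1·1
r23=10111: 11111111········11111111
r24=11000: 1·······1·······1·······1
r25=11001: 11······11······11······11

Answer: 1
11
1·1
1111
1···1
11··11
1·1·1·1
11111111
1·······1
11······11
1·1·····1·1
1111····1111
1···1···1···1
11··11··11··11
1·1·1·1·1·1·1·1
1111111111111111
1···············1
11··············11
1·1·············1·1
1111············1111
1···1···········1···1
11··11··········11··11
1·1·1·1·········1·1·1·1
11111111········11111111
1·······1·······1·······1
11······11······11······11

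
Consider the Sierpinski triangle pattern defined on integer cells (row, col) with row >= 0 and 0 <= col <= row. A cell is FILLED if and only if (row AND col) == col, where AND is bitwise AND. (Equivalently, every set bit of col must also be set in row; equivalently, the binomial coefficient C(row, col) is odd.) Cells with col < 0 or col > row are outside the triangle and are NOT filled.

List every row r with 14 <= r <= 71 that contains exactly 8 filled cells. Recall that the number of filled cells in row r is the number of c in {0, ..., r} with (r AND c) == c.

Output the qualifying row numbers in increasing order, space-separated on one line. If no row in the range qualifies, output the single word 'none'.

Answer: 14 19 21 22 25 26 28 35 37 38 41 42 44 49 50 52 56 67 69 70

Derivation:
Row r has 2^popcount(r) filled cells, so we need popcount(r) = log2(8) = 3.
Scan r = 14..71 and keep those with exactly 3 one-bits:
r=14=1110 popcount=3 -> KEEP
r=15=1111 popcount=4 -> skip
r=16=10000 popcount=1 -> skip
r=17=10001 popcount=2 -> skip
r=18=10010 popcount=2 -> skip
r=19=10011 popcount=3 -> KEEP
r=20=10100 popcount=2 -> skip
r=21=10101 popcount=3 -> KEEP
r=22=10110 popcount=3 -> KEEP
r=23=10111 popcount=4 -> skip
r=24=11000 popcount=2 -> skip
r=25=11001 popcount=3 -> KEEP
r=26=11010 popcount=3 -> KEEP
r=27=11011 popcount=4 -> skip
r=28=11100 popcount=3 -> KEEP
r=29=11101 popcount=4 -> skip
r=30=11110 popcount=4 -> skip
r=31=11111 popcount=5 -> skip
r=32=100000 popcount=1 -> skip
r=33=100001 popcount=2 -> skip
r=34=100010 popcount=2 -> skip
r=35=100011 popcount=3 -> KEEP
r=36=100100 popcount=2 -> skip
r=37=100101 popcount=3 -> KEEP
r=38=100110 popcount=3 -> KEEP
r=39=100111 popcount=4 -> skip
r=40=101000 popcount=2 -> skip
r=41=101001 popcount=3 -> KEEP
r=42=101010 popcount=3 -> KEEP
r=43=101011 popcount=4 -> skip
r=44=101100 popcount=3 -> KEEP
r=45=101101 popcount=4 -> skip
r=46=101110 popcount=4 -> skip
r=47=101111 popcount=5 -> skip
r=48=110000 popcount=2 -> skip
r=49=110001 popcount=3 -> KEEP
r=50=110010 popcount=3 -> KEEP
r=51=110011 popcount=4 -> skip
r=52=110100 popcount=3 -> KEEP
r=53=110101 popcount=4 -> skip
r=54=110110 popcount=4 -> skip
r=55=110111 popcount=5 -> skip
r=56=111000 popcount=3 -> KEEP
r=57=111001 popcount=4 -> skip
r=58=111010 popcount=4 -> skip
r=59=111011 popcount=5 -> skip
r=60=111100 popcount=4 -> skip
r=61=111101 popcount=5 -> skip
r=62=111110 popcount=5 -> skip
r=63=111111 popcount=6 -> skip
r=64=1000000 popcount=1 -> skip
r=65=1000001 popcount=2 -> skip
r=66=1000010 popcount=2 -> skip
r=67=1000011 popcount=3 -> KEEP
r=68=1000100 popcount=2 -> skip
r=69=1000101 popcount=3 -> KEEP
r=70=1000110 popcount=3 -> KEEP
r=71=1000111 popcount=4 -> skip
Kept rows: 14 19 21 22 25 26 28 35 37 38 41 42 44 49 50 52 56 67 69 70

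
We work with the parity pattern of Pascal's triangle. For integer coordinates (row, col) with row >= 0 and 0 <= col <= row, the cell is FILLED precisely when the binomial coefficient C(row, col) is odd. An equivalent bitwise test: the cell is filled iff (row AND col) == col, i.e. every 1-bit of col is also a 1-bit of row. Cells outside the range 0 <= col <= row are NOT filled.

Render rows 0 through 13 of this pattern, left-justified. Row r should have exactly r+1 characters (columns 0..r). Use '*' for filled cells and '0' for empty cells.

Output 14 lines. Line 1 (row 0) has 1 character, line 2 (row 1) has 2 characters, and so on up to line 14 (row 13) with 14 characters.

Answer: *
**
*0*
****
*000*
**00**
*0*0*0*
********
*0000000*
**000000**
*0*00000*0*
****0000****
*000*000*000*
**00**00**00**

Derivation:
r0=0: *
r1=1: **
r2=10: *0*
r3=11: ****
r4=100: *000*
r5=101: **00**
r6=110: *0*0*0*
r7=111: ********
r8=1000: *0000000*
r9=1001: **000000**
r10=1010: *0*00000*0*
r11=1011: ****0000****
r12=1100: *000*000*000*
r13=1101: **00**00**00**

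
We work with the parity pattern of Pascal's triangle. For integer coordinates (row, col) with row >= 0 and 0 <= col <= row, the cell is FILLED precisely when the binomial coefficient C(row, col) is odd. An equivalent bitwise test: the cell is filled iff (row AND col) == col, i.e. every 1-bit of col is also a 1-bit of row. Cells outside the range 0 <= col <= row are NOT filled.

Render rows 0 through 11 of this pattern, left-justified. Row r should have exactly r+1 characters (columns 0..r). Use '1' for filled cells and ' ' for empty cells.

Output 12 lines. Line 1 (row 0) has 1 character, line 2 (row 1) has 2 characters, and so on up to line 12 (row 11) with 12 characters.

r0=0: 1
r1=1: 11
r2=10: 1 1
r3=11: 1111
r4=100: 1   1
r5=101: 11  11
r6=110: 1 1 1 1
r7=111: 11111111
r8=1000: 1       1
r9=1001: 11      11
r10=1010: 1 1     1 1
r11=1011: 1111    1111

Answer: 1
11
1 1
1111
1   1
11  11
1 1 1 1
11111111
1       1
11      11
1 1     1 1
1111    1111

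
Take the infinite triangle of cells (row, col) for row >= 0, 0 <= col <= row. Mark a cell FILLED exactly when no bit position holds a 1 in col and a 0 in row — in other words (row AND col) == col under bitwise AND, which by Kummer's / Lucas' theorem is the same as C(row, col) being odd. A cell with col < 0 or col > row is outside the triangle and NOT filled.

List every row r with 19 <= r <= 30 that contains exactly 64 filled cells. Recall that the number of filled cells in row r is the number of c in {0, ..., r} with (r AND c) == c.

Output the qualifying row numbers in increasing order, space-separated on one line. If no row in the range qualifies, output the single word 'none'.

Answer: none

Derivation:
Row r has 2^popcount(r) filled cells, so we need popcount(r) = log2(64) = 6.
Scan r = 19..30 and keep those with exactly 6 one-bits:
r=19=10011 popcount=3 -> skip
r=20=10100 popcount=2 -> skip
r=21=10101 popcount=3 -> skip
r=22=10110 popcount=3 -> skip
r=23=10111 popcount=4 -> skip
r=24=11000 popcount=2 -> skip
r=25=11001 popcount=3 -> skip
r=26=11010 popcount=3 -> skip
r=27=11011 popcount=4 -> skip
r=28=11100 popcount=3 -> skip
r=29=11101 popcount=4 -> skip
r=30=11110 popcount=4 -> skip
Kept rows: none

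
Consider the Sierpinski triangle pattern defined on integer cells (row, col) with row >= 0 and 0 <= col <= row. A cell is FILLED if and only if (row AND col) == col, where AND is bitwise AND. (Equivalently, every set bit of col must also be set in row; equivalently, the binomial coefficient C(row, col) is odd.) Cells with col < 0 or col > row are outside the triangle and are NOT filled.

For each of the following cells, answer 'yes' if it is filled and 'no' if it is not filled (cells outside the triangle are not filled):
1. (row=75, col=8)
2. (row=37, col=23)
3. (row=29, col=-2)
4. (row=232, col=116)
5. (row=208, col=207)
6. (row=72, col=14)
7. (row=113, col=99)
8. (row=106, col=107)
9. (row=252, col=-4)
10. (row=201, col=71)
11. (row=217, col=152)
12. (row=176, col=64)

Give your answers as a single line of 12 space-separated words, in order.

Answer: yes no no no no no no no no no yes no

Derivation:
(75,8): row=0b1001011, col=0b1000, row AND col = 0b1000 = 8; 8 == 8 -> filled
(37,23): row=0b100101, col=0b10111, row AND col = 0b101 = 5; 5 != 23 -> empty
(29,-2): col outside [0, 29] -> not filled
(232,116): row=0b11101000, col=0b1110100, row AND col = 0b1100000 = 96; 96 != 116 -> empty
(208,207): row=0b11010000, col=0b11001111, row AND col = 0b11000000 = 192; 192 != 207 -> empty
(72,14): row=0b1001000, col=0b1110, row AND col = 0b1000 = 8; 8 != 14 -> empty
(113,99): row=0b1110001, col=0b1100011, row AND col = 0b1100001 = 97; 97 != 99 -> empty
(106,107): col outside [0, 106] -> not filled
(252,-4): col outside [0, 252] -> not filled
(201,71): row=0b11001001, col=0b1000111, row AND col = 0b1000001 = 65; 65 != 71 -> empty
(217,152): row=0b11011001, col=0b10011000, row AND col = 0b10011000 = 152; 152 == 152 -> filled
(176,64): row=0b10110000, col=0b1000000, row AND col = 0b0 = 0; 0 != 64 -> empty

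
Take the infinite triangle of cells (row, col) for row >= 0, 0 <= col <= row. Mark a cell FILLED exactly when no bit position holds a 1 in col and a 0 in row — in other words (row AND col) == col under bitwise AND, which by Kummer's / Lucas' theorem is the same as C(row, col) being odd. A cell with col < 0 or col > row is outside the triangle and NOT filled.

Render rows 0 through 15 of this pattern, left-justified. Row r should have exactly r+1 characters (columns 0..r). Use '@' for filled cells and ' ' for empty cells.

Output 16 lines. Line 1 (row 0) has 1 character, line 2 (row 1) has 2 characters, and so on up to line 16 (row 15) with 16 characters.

r0=0: @
r1=1: @@
r2=10: @ @
r3=11: @@@@
r4=100: @   @
r5=101: @@  @@
r6=110: @ @ @ @
r7=111: @@@@@@@@
r8=1000: @       @
r9=1001: @@      @@
r10=1010: @ @     @ @
r11=1011: @@@@    @@@@
r12=1100: @   @   @   @
r13=1101: @@  @@  @@  @@
r14=1110: @ @ @ @ @ @ @ @
r15=1111: @@@@@@@@@@@@@@@@

Answer: @
@@
@ @
@@@@
@   @
@@  @@
@ @ @ @
@@@@@@@@
@       @
@@      @@
@ @     @ @
@@@@    @@@@
@   @   @   @
@@  @@  @@  @@
@ @ @ @ @ @ @ @
@@@@@@@@@@@@@@@@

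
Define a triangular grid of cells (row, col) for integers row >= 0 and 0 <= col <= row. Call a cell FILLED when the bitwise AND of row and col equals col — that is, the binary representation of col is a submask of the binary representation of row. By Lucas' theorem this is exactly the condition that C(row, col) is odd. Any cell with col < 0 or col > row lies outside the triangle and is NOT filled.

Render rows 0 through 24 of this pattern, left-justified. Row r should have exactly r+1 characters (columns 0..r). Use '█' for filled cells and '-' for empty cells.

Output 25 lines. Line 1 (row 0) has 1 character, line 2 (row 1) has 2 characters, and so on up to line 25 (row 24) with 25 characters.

Answer: █
██
█-█
████
█---█
██--██
█-█-█-█
████████
█-------█
██------██
█-█-----█-█
████----████
█---█---█---█
██--██--██--██
█-█-█-█-█-█-█-█
████████████████
█---------------█
██--------------██
█-█-------------█-█
████------------████
█---█-----------█---█
██--██----------██--██
█-█-█-█---------█-█-█-█
████████--------████████
█-------█-------█-------█

Derivation:
r0=0: █
r1=1: ██
r2=10: █-█
r3=11: ████
r4=100: █---█
r5=101: ██--██
r6=110: █-█-█-█
r7=111: ████████
r8=1000: █-------█
r9=1001: ██------██
r10=1010: █-█-----█-█
r11=1011: ████----████
r12=1100: █---█---█---█
r13=1101: ██--██--██--██
r14=1110: █-█-█-█-█-█-█-█
r15=1111: ████████████████
r16=10000: █---------------█
r17=10001: ██--------------██
r18=10010: █-█-------------█-█
r19=10011: ████------------████
r20=10100: █---█-----------█---█
r21=10101: ██--██----------██--██
r22=10110: █-█-█-█---------█-█-█-█
r23=10111: ████████--------████████
r24=11000: █-------█-------█-------█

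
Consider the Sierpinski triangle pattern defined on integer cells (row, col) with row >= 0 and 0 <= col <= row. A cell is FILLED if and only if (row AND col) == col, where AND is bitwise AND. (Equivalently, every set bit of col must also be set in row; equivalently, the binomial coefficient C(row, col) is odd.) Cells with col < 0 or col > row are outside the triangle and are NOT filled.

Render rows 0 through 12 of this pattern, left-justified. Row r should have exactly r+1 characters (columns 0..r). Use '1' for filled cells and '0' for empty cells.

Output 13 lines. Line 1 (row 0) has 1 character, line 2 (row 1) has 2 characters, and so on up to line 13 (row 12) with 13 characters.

Answer: 1
11
101
1111
10001
110011
1010101
11111111
100000001
1100000011
10100000101
111100001111
1000100010001

Derivation:
r0=0: 1
r1=1: 11
r2=10: 101
r3=11: 1111
r4=100: 10001
r5=101: 110011
r6=110: 1010101
r7=111: 11111111
r8=1000: 100000001
r9=1001: 1100000011
r10=1010: 10100000101
r11=1011: 111100001111
r12=1100: 1000100010001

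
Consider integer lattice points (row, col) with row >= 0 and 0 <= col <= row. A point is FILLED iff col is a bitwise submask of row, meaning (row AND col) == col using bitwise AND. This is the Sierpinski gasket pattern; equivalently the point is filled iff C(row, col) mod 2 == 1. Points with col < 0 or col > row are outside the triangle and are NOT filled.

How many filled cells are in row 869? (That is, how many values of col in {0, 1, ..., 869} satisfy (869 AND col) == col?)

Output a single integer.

Answer: 64

Derivation:
869 in binary = 1101100101
popcount(869) = number of 1-bits in 1101100101 = 6
A col c satisfies (869 AND c) == c iff every set bit of c is also set in 869; each of the 6 set bits of 869 can independently be on or off in c.
count = 2^6 = 64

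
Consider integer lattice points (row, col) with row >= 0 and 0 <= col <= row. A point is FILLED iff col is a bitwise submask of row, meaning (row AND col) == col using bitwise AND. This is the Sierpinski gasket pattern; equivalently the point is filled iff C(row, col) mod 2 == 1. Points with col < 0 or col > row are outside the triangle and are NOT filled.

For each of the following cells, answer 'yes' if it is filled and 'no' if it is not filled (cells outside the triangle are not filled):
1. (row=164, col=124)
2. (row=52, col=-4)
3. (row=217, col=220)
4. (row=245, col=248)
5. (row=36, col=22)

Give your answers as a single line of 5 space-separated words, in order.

(164,124): row=0b10100100, col=0b1111100, row AND col = 0b100100 = 36; 36 != 124 -> empty
(52,-4): col outside [0, 52] -> not filled
(217,220): col outside [0, 217] -> not filled
(245,248): col outside [0, 245] -> not filled
(36,22): row=0b100100, col=0b10110, row AND col = 0b100 = 4; 4 != 22 -> empty

Answer: no no no no no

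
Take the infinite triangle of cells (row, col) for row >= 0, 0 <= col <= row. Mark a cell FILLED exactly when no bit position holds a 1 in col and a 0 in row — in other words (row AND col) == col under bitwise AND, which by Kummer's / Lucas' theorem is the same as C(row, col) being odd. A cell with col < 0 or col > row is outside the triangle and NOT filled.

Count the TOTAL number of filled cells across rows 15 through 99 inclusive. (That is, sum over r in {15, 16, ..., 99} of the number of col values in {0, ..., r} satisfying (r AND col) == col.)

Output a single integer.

Answer: 1186

Derivation:
r15=1111 pc4: +16 =16
r16=10000 pc1: +2 =18
r17=10001 pc2: +4 =22
r18=10010 pc2: +4 =26
r19=10011 pc3: +8 =34
r20=10100 pc2: +4 =38
r21=10101 pc3: +8 =46
r22=10110 pc3: +8 =54
r23=10111 pc4: +16 =70
r24=11000 pc2: +4 =74
r25=11001 pc3: +8 =82
r26=11010 pc3: +8 =90
r27=11011 pc4: +16 =106
r28=11100 pc3: +8 =114
r29=11101 pc4: +16 =130
r30=11110 pc4: +16 =146
r31=11111 pc5: +32 =178
r32=100000 pc1: +2 =180
r33=100001 pc2: +4 =184
r34=100010 pc2: +4 =188
r35=100011 pc3: +8 =196
r36=100100 pc2: +4 =200
r37=100101 pc3: +8 =208
r38=100110 pc3: +8 =216
r39=100111 pc4: +16 =232
r40=101000 pc2: +4 =236
r41=101001 pc3: +8 =244
r42=101010 pc3: +8 =252
r43=101011 pc4: +16 =268
r44=101100 pc3: +8 =276
r45=101101 pc4: +16 =292
r46=101110 pc4: +16 =308
r47=101111 pc5: +32 =340
r48=110000 pc2: +4 =344
r49=110001 pc3: +8 =352
r50=110010 pc3: +8 =360
r51=110011 pc4: +16 =376
r52=110100 pc3: +8 =384
r53=110101 pc4: +16 =400
r54=110110 pc4: +16 =416
r55=110111 pc5: +32 =448
r56=111000 pc3: +8 =456
r57=111001 pc4: +16 =472
r58=111010 pc4: +16 =488
r59=111011 pc5: +32 =520
r60=111100 pc4: +16 =536
r61=111101 pc5: +32 =568
r62=111110 pc5: +32 =600
r63=111111 pc6: +64 =664
r64=1000000 pc1: +2 =666
r65=1000001 pc2: +4 =670
r66=1000010 pc2: +4 =674
r67=1000011 pc3: +8 =682
r68=1000100 pc2: +4 =686
r69=1000101 pc3: +8 =694
r70=1000110 pc3: +8 =702
r71=1000111 pc4: +16 =718
r72=1001000 pc2: +4 =722
r73=1001001 pc3: +8 =730
r74=1001010 pc3: +8 =738
r75=1001011 pc4: +16 =754
r76=1001100 pc3: +8 =762
r77=1001101 pc4: +16 =778
r78=1001110 pc4: +16 =794
r79=1001111 pc5: +32 =826
r80=1010000 pc2: +4 =830
r81=1010001 pc3: +8 =838
r82=1010010 pc3: +8 =846
r83=1010011 pc4: +16 =862
r84=1010100 pc3: +8 =870
r85=1010101 pc4: +16 =886
r86=1010110 pc4: +16 =902
r87=1010111 pc5: +32 =934
r88=1011000 pc3: +8 =942
r89=1011001 pc4: +16 =958
r90=1011010 pc4: +16 =974
r91=1011011 pc5: +32 =1006
r92=1011100 pc4: +16 =1022
r93=1011101 pc5: +32 =1054
r94=1011110 pc5: +32 =1086
r95=1011111 pc6: +64 =1150
r96=1100000 pc2: +4 =1154
r97=1100001 pc3: +8 =1162
r98=1100010 pc3: +8 =1170
r99=1100011 pc4: +16 =1186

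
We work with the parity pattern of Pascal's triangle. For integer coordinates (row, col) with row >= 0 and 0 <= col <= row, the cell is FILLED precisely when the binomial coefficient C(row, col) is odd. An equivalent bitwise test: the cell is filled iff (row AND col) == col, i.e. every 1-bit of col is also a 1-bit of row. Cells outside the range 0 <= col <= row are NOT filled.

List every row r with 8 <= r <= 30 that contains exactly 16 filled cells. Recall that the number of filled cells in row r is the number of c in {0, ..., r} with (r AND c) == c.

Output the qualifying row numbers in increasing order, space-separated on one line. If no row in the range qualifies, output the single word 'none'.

Answer: 15 23 27 29 30

Derivation:
Row r has 2^popcount(r) filled cells, so we need popcount(r) = log2(16) = 4.
Scan r = 8..30 and keep those with exactly 4 one-bits:
r=8=1000 popcount=1 -> skip
r=9=1001 popcount=2 -> skip
r=10=1010 popcount=2 -> skip
r=11=1011 popcount=3 -> skip
r=12=1100 popcount=2 -> skip
r=13=1101 popcount=3 -> skip
r=14=1110 popcount=3 -> skip
r=15=1111 popcount=4 -> KEEP
r=16=10000 popcount=1 -> skip
r=17=10001 popcount=2 -> skip
r=18=10010 popcount=2 -> skip
r=19=10011 popcount=3 -> skip
r=20=10100 popcount=2 -> skip
r=21=10101 popcount=3 -> skip
r=22=10110 popcount=3 -> skip
r=23=10111 popcount=4 -> KEEP
r=24=11000 popcount=2 -> skip
r=25=11001 popcount=3 -> skip
r=26=11010 popcount=3 -> skip
r=27=11011 popcount=4 -> KEEP
r=28=11100 popcount=3 -> skip
r=29=11101 popcount=4 -> KEEP
r=30=11110 popcount=4 -> KEEP
Kept rows: 15 23 27 29 30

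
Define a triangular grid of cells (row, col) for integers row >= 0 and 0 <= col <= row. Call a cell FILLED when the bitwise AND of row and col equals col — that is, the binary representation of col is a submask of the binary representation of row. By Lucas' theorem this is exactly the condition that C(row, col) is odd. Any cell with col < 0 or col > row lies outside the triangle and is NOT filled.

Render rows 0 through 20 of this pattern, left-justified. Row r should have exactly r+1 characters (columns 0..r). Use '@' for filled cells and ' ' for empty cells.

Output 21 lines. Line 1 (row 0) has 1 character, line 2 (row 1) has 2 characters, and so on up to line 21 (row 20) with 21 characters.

Answer: @
@@
@ @
@@@@
@   @
@@  @@
@ @ @ @
@@@@@@@@
@       @
@@      @@
@ @     @ @
@@@@    @@@@
@   @   @   @
@@  @@  @@  @@
@ @ @ @ @ @ @ @
@@@@@@@@@@@@@@@@
@               @
@@              @@
@ @             @ @
@@@@            @@@@
@   @           @   @

Derivation:
r0=0: @
r1=1: @@
r2=10: @ @
r3=11: @@@@
r4=100: @   @
r5=101: @@  @@
r6=110: @ @ @ @
r7=111: @@@@@@@@
r8=1000: @       @
r9=1001: @@      @@
r10=1010: @ @     @ @
r11=1011: @@@@    @@@@
r12=1100: @   @   @   @
r13=1101: @@  @@  @@  @@
r14=1110: @ @ @ @ @ @ @ @
r15=1111: @@@@@@@@@@@@@@@@
r16=10000: @               @
r17=10001: @@              @@
r18=10010: @ @             @ @
r19=10011: @@@@            @@@@
r20=10100: @   @           @   @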